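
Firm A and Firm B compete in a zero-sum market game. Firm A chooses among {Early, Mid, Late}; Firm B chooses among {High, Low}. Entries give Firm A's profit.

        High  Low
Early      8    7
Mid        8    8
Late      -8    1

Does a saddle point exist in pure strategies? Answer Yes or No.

Yes

Row minima: Early → 7, Mid → 8, Late → -8; maximin = 8.
Column maxima: High → 8, Low → 8; minimax = 8.
maximin = minimax = 8, so a saddle point exists.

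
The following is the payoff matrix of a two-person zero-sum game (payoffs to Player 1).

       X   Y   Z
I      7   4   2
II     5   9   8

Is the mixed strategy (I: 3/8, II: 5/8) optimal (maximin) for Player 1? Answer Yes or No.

Yes

Against X this mix gives (3/8)·7 + (5/8)·5 = 23/4.
Against Y this mix gives (3/8)·4 + (5/8)·9 = 57/8.
Against Z this mix gives (3/8)·2 + (5/8)·8 = 23/4.
All of Player 2's active replies (X, Z) yield 23/4, and no column does worse for Player 1. The mix makes Player 2 indifferent and guarantees 23/4, so it is optimal.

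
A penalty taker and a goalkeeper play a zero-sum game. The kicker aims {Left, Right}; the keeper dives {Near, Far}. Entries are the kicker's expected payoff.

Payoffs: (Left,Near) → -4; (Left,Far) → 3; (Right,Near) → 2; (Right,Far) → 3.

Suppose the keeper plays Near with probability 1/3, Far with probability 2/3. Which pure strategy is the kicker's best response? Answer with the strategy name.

Right

Expected payoff of Left: (1/3)·(-4) + (2/3)·3 = 2/3.
Expected payoff of Right: (1/3)·2 + (2/3)·3 = 8/3.
The largest is 8/3, so the kicker's best response is Right.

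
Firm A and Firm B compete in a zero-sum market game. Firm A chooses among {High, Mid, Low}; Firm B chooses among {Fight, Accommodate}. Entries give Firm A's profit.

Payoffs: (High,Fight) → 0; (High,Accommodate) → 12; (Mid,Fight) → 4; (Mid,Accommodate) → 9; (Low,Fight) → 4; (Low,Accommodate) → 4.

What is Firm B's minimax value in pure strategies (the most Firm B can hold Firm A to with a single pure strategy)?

Column maxima: Fight → 4, Accommodate → 12.
The smallest of these is 4.

4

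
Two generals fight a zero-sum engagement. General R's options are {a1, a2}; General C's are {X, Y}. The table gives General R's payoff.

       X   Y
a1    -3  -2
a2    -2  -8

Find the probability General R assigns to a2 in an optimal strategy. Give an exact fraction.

Row minima: a1 → -3, a2 → -8; maximin = -3.
Column maxima: X → -2, Y → -2; minimax = -2.
-3 ≠ -2, so there is no saddle point; optimal play is mixed.
Let General R play a1 with probability p. Expected payoff against X: (-3)p + (-2)(1−p) = −p − 2; against Y: (-2)p + (-8)(1−p) = 6p − 8.
Setting these equal: −p − 2 = 6p − 8 ⇒ −7p = -6 ⇒ p = 6/7, and the value is (-1)·(6/7) − 2 = -20/7.
For General C: with q = P(X), equating a1's and a2's payoffs gives −q − 2 = 6q − 8 ⇒ q = 6/7.

1/7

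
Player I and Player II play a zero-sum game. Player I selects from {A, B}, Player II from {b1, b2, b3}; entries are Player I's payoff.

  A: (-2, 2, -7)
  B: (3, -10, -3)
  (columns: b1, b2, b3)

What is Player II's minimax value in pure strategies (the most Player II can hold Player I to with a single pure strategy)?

-3

Column maxima: b1 → 3, b2 → 2, b3 → -3.
The smallest of these is -3.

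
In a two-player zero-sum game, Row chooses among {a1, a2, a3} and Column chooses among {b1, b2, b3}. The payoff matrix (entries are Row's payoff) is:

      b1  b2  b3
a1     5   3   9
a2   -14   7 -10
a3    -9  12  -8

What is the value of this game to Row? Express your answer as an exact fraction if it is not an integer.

Row minima: a1 → 3, a2 → -14, a3 → -9; maximin = 3.
Column maxima: b1 → 5, b2 → 12, b3 → 9; minimax = 5.
3 ≠ 5, so there is no saddle point; optimal play is mixed.
a2 is strictly dominated by a3, so Row never plays it.
b3 is strictly dominated by b1 (it gives Row strictly more in every row), so Column never plays it.
On the remaining 2×2 (a1, a3 vs b1, b2):
Let Row play a1 with probability p. Expected payoff against b1: 5p + (-9)(1−p) = 14p − 9; against b2: 3p + 12(1−p) = −9p + 12.
Setting these equal: 14p − 9 = −9p + 12 ⇒ 23p = 21 ⇒ p = 21/23, and the value is (14)·(21/23) − 9 = 87/23.
For Column: with q = P(b1), equating a1's and a3's payoffs gives 2q + 3 = −21q + 12 ⇒ q = 9/23.

87/23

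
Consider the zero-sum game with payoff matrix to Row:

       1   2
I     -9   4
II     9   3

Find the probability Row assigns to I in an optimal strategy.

Row minima: I → -9, II → 3; maximin = 3.
Column maxima: 1 → 9, 2 → 4; minimax = 4.
3 ≠ 4, so there is no saddle point; optimal play is mixed.
Let Row play I with probability p. Expected payoff against 1: (-9)p + 9(1−p) = −18p + 9; against 2: 4p + 3(1−p) = p + 3.
Setting these equal: −18p + 9 = p + 3 ⇒ −19p = -6 ⇒ p = 6/19, and the value is (-18)·(6/19) + 9 = 63/19.
For Column: with q = P(1), equating I's and II's payoffs gives −13q + 4 = 6q + 3 ⇒ q = 1/19.

6/19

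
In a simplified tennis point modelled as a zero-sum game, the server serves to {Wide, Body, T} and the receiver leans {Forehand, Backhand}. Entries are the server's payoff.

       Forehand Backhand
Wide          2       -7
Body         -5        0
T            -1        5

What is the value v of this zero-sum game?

1/5

Row minima: Wide → -7, Body → -5, T → -1; maximin = -1.
Column maxima: Forehand → 2, Backhand → 5; minimax = 2.
-1 ≠ 2, so there is no saddle point; optimal play is mixed.
Body is strictly dominated by T, so the server never plays it.
On the remaining 2×2 (Wide, T vs Forehand, Backhand):
Let the server play Wide with probability p. Expected payoff against Forehand: 2p + (-1)(1−p) = 3p − 1; against Backhand: (-7)p + 5(1−p) = −12p + 5.
Setting these equal: 3p − 1 = −12p + 5 ⇒ 15p = 6 ⇒ p = 2/5, and the value is (3)·(2/5) − 1 = 1/5.
For the receiver: with q = P(Forehand), equating Wide's and T's payoffs gives 9q − 7 = −6q + 5 ⇒ q = 4/5.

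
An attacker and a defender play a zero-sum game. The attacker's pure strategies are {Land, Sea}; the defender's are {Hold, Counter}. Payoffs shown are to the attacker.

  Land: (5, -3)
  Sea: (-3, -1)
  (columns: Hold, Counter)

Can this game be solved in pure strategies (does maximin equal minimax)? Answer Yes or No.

No

Row minima: Land → -3, Sea → -3; maximin = -3.
Column maxima: Hold → 5, Counter → -1; minimax = -1.
-3 ≠ -1, so no pure-strategy equilibrium exists.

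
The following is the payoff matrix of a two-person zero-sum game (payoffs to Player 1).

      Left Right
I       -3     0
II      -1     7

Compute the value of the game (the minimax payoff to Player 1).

-1

Row minima: I → -3, II → -1; maximin = -1.
Column maxima: Left → -1, Right → 7; minimax = -1.
Since maximin = minimax = -1, there is a saddle point and the value is -1.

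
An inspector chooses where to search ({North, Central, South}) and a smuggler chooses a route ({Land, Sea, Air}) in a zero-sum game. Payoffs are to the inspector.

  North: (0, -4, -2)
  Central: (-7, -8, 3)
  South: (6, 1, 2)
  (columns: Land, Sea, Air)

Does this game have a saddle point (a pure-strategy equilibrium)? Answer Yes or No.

Row minima: North → -4, Central → -8, South → 1; maximin = 1.
Column maxima: Land → 6, Sea → 1, Air → 3; minimax = 1.
maximin = minimax = 1, so a saddle point exists.

Yes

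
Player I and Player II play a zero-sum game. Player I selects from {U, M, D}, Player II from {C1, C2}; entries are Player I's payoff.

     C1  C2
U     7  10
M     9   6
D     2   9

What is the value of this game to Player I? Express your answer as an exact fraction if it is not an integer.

8

Row minima: U → 7, M → 6, D → 2; maximin = 7.
Column maxima: C1 → 9, C2 → 10; minimax = 9.
7 ≠ 9, so there is no saddle point; optimal play is mixed.
D is strictly dominated by U, so Player I never plays it.
On the remaining 2×2 (U, M vs C1, C2):
Let Player I play U with probability p. Expected payoff against C1: 7p + 9(1−p) = −2p + 9; against C2: 10p + 6(1−p) = 4p + 6.
Setting these equal: −2p + 9 = 4p + 6 ⇒ −6p = -3 ⇒ p = 1/2, and the value is (-2)·(1/2) + 9 = 8.
For Player II: with q = P(C1), equating U's and M's payoffs gives −3q + 10 = 3q + 6 ⇒ q = 2/3.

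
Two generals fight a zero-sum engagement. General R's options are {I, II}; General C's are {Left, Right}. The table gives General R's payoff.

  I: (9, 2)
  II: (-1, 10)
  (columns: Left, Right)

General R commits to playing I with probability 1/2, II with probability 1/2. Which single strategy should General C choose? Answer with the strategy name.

Left

If General C plays Left, General R's expected payoff is (1/2)·9 + (1/2)·(-1) = 4.
If General C plays Right, General R's expected payoff is (1/2)·2 + (1/2)·10 = 6.
General C minimizes General R's payoff; the smallest is 4, so the best response is Left.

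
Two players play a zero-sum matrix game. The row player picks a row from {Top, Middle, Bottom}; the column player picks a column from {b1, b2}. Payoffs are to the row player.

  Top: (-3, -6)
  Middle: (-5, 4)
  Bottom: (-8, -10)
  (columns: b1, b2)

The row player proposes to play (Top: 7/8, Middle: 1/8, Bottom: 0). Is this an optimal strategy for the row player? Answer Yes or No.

Against b1 this mix gives (7/8)·(-3) + (1/8)·(-5) = -13/4.
Against b2 this mix gives (7/8)·(-6) + (1/8)·4 = -19/4.
The column player will play b2, holding the row player to -19/4. Shifting weight toward the row that does better against b2 would raise this floor (the equalizing mix achieves -7/2 against both b2 and b1), so the proposed strategy is not optimal.

No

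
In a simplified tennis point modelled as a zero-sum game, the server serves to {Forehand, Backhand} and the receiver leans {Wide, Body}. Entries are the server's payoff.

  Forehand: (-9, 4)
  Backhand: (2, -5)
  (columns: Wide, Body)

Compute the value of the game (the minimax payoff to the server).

Row minima: Forehand → -9, Backhand → -5; maximin = -5.
Column maxima: Wide → 2, Body → 4; minimax = 2.
-5 ≠ 2, so there is no saddle point; optimal play is mixed.
Let the server play Forehand with probability p. Expected payoff against Wide: (-9)p + 2(1−p) = −11p + 2; against Body: 4p + (-5)(1−p) = 9p − 5.
Setting these equal: −11p + 2 = 9p − 5 ⇒ −20p = -7 ⇒ p = 7/20, and the value is (-11)·(7/20) + 2 = -37/20.
For the receiver: with q = P(Wide), equating Forehand's and Backhand's payoffs gives −13q + 4 = 7q − 5 ⇒ q = 9/20.

-37/20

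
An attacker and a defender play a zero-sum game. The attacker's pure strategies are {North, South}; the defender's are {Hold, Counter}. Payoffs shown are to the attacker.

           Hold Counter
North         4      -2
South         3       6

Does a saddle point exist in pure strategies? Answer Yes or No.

No

Row minima: North → -2, South → 3; maximin = 3.
Column maxima: Hold → 4, Counter → 6; minimax = 4.
3 ≠ 4, so no pure-strategy equilibrium exists.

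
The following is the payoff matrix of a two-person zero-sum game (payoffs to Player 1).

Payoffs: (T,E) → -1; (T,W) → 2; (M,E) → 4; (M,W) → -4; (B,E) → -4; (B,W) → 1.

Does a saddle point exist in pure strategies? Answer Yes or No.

Row minima: T → -1, M → -4, B → -4; maximin = -1.
Column maxima: E → 4, W → 2; minimax = 2.
-1 ≠ 2, so no pure-strategy equilibrium exists.

No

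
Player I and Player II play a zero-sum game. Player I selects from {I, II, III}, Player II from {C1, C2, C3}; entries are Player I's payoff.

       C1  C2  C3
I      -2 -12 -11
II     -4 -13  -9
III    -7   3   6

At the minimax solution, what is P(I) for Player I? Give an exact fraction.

Row minima: I → -12, II → -13, III → -7; maximin = -7.
Column maxima: C1 → -2, C2 → 3, C3 → 6; minimax = -2.
-7 ≠ -2, so there is no saddle point; optimal play is mixed.
C3 is strictly dominated by C2 (it gives Player I strictly more in every row), so Player II never plays it.
With C3 eliminated, II is strictly dominated by I (I gives Player I strictly more in every remaining column), so Player I never plays it.
On the remaining 2×2 (I, III vs C1, C2):
Let Player I play I with probability p. Expected payoff against C1: (-2)p + (-7)(1−p) = 5p − 7; against C2: (-12)p + 3(1−p) = −15p + 3.
Setting these equal: 5p − 7 = −15p + 3 ⇒ 20p = 10 ⇒ p = 1/2, and the value is (5)·(1/2) − 7 = -9/2.
For Player II: with q = P(C1), equating I's and III's payoffs gives 10q − 12 = −10q + 3 ⇒ q = 3/4.

1/2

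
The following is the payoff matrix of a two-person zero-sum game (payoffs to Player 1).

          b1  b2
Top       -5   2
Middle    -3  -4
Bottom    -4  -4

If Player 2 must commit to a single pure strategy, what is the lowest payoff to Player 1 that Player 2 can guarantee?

Column maxima: b1 → -3, b2 → 2.
The smallest of these is -3.

-3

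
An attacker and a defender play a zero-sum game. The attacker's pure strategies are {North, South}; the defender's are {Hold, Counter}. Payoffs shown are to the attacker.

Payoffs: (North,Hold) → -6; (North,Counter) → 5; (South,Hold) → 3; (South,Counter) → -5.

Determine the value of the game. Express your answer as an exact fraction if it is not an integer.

Row minima: North → -6, South → -5; maximin = -5.
Column maxima: Hold → 3, Counter → 5; minimax = 3.
-5 ≠ 3, so there is no saddle point; optimal play is mixed.
Let the attacker play North with probability p. Expected payoff against Hold: (-6)p + 3(1−p) = −9p + 3; against Counter: 5p + (-5)(1−p) = 10p − 5.
Setting these equal: −9p + 3 = 10p − 5 ⇒ −19p = -8 ⇒ p = 8/19, and the value is (-9)·(8/19) + 3 = -15/19.
For the defender: with q = P(Hold), equating North's and South's payoffs gives −11q + 5 = 8q − 5 ⇒ q = 10/19.

-15/19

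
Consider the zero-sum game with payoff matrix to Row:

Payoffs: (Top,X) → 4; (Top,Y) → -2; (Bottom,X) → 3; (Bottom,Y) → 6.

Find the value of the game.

Row minima: Top → -2, Bottom → 3; maximin = 3.
Column maxima: X → 4, Y → 6; minimax = 4.
3 ≠ 4, so there is no saddle point; optimal play is mixed.
Let Row play Top with probability p. Expected payoff against X: 4p + 3(1−p) = p + 3; against Y: (-2)p + 6(1−p) = −8p + 6.
Setting these equal: p + 3 = −8p + 6 ⇒ 9p = 3 ⇒ p = 1/3, and the value is (1)·(1/3) + 3 = 10/3.
For Column: with q = P(X), equating Top's and Bottom's payoffs gives 6q − 2 = −3q + 6 ⇒ q = 8/9.

10/3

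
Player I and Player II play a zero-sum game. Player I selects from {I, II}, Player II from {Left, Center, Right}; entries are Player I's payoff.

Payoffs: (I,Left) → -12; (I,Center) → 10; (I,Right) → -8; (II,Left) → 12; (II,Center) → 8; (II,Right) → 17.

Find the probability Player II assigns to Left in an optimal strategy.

Row minima: I → -12, II → 8; maximin = 8.
Column maxima: Left → 12, Center → 10, Right → 17; minimax = 10.
8 ≠ 10, so there is no saddle point; optimal play is mixed.
Right is strictly dominated by Left (it gives Player I strictly more in every row), so Player II never plays it.
On the remaining 2×2 (I, II vs Left, Center):
Let Player I play I with probability p. Expected payoff against Left: (-12)p + 12(1−p) = −24p + 12; against Center: 10p + 8(1−p) = 2p + 8.
Setting these equal: −24p + 12 = 2p + 8 ⇒ −26p = -4 ⇒ p = 2/13, and the value is (-24)·(2/13) + 12 = 108/13.
For Player II: with q = P(Left), equating I's and II's payoffs gives −22q + 10 = 4q + 8 ⇒ q = 1/13.

1/13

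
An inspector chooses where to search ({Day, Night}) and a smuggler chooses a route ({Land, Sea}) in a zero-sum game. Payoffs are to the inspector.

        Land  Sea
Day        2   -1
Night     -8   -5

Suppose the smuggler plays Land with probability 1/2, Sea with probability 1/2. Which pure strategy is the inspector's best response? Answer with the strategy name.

Expected payoff of Day: (1/2)·2 + (1/2)·(-1) = 1/2.
Expected payoff of Night: (1/2)·(-8) + (1/2)·(-5) = -13/2.
The largest is 1/2, so the inspector's best response is Day.

Day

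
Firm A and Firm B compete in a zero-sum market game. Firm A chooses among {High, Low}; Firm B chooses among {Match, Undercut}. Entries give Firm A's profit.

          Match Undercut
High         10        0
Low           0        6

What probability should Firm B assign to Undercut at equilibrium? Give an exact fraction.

5/8

Row minima: High → 0, Low → 0; maximin = 0.
Column maxima: Match → 10, Undercut → 6; minimax = 6.
0 ≠ 6, so there is no saddle point; optimal play is mixed.
Let Firm A play High with probability p. Expected payoff against Match: 10p + 0(1−p) = 10p; against Undercut: 0p + 6(1−p) = −6p + 6.
Setting these equal: 10p = −6p + 6 ⇒ 16p = 6 ⇒ p = 3/8, and the value is (10)·(3/8) = 15/4.
For Firm B: with q = P(Match), equating High's and Low's payoffs gives 10q = −6q + 6 ⇒ q = 3/8.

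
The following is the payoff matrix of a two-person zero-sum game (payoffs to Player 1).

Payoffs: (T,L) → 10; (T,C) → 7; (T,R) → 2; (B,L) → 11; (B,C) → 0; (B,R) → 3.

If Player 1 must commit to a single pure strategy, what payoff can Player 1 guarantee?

Row minima: T → 2, B → 0.
The best of these is 2.

2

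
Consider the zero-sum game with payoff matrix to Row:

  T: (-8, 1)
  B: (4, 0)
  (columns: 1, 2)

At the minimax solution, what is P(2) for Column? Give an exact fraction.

Row minima: T → -8, B → 0; maximin = 0.
Column maxima: 1 → 4, 2 → 1; minimax = 1.
0 ≠ 1, so there is no saddle point; optimal play is mixed.
Let Row play T with probability p. Expected payoff against 1: (-8)p + 4(1−p) = −12p + 4; against 2: 1p + 0(1−p) = p.
Setting these equal: −12p + 4 = p ⇒ −13p = -4 ⇒ p = 4/13, and the value is (-12)·(4/13) + 4 = 4/13.
For Column: with q = P(1), equating T's and B's payoffs gives −9q + 1 = 4q ⇒ q = 1/13.

12/13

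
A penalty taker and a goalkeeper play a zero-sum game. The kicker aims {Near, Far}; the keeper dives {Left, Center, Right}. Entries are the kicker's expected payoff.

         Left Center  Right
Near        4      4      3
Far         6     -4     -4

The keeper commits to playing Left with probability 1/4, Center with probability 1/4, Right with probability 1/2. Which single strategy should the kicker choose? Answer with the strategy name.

Expected payoff of Near: (1/4)·4 + (1/4)·4 + (1/2)·3 = 7/2.
Expected payoff of Far: (1/4)·6 + (1/4)·(-4) + (1/2)·(-4) = -3/2.
The largest is 7/2, so the kicker's best response is Near.

Near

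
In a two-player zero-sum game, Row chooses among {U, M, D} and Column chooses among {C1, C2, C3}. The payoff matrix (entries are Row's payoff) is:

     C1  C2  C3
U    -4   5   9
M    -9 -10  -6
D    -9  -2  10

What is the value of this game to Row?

-4

Row minima: U → -4, M → -10, D → -9; maximin = -4.
Column maxima: C1 → -4, C2 → 5, C3 → 10; minimax = -4.
Since maximin = minimax = -4, there is a saddle point and the value is -4.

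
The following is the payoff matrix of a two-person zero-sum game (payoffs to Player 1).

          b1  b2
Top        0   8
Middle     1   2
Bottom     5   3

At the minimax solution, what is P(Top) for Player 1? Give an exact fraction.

Row minima: Top → 0, Middle → 1, Bottom → 3; maximin = 3.
Column maxima: b1 → 5, b2 → 8; minimax = 5.
3 ≠ 5, so there is no saddle point; optimal play is mixed.
Middle is strictly dominated by Bottom, so Player 1 never plays it.
On the remaining 2×2 (Top, Bottom vs b1, b2):
Let Player 1 play Top with probability p. Expected payoff against b1: 0p + 5(1−p) = −5p + 5; against b2: 8p + 3(1−p) = 5p + 3.
Setting these equal: −5p + 5 = 5p + 3 ⇒ −10p = -2 ⇒ p = 1/5, and the value is (-5)·(1/5) + 5 = 4.
For Player 2: with q = P(b1), equating Top's and Bottom's payoffs gives −8q + 8 = 2q + 3 ⇒ q = 1/2.

1/5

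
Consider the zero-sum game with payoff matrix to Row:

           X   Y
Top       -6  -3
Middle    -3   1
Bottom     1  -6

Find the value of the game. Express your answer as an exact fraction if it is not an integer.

-17/11

Row minima: Top → -6, Middle → -3, Bottom → -6; maximin = -3.
Column maxima: X → 1, Y → 1; minimax = 1.
-3 ≠ 1, so there is no saddle point; optimal play is mixed.
Top is strictly dominated by Middle, so Row never plays it.
On the remaining 2×2 (Middle, Bottom vs X, Y):
Let Row play Middle with probability p. Expected payoff against X: (-3)p + 1(1−p) = −4p + 1; against Y: 1p + (-6)(1−p) = 7p − 6.
Setting these equal: −4p + 1 = 7p − 6 ⇒ −11p = -7 ⇒ p = 7/11, and the value is (-4)·(7/11) + 1 = -17/11.
For Column: with q = P(X), equating Middle's and Bottom's payoffs gives −4q + 1 = 7q − 6 ⇒ q = 7/11.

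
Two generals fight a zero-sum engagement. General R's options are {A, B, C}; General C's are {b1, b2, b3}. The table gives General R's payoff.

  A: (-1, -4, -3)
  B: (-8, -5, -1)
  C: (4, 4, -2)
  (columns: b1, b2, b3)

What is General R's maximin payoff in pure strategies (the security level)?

Row minima: A → -4, B → -8, C → -2.
The best of these is -2.

-2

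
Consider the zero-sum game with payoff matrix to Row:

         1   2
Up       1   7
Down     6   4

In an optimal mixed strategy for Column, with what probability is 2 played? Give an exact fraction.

5/8

Row minima: Up → 1, Down → 4; maximin = 4.
Column maxima: 1 → 6, 2 → 7; minimax = 6.
4 ≠ 6, so there is no saddle point; optimal play is mixed.
Let Row play Up with probability p. Expected payoff against 1: 1p + 6(1−p) = −5p + 6; against 2: 7p + 4(1−p) = 3p + 4.
Setting these equal: −5p + 6 = 3p + 4 ⇒ −8p = -2 ⇒ p = 1/4, and the value is (-5)·(1/4) + 6 = 19/4.
For Column: with q = P(1), equating Up's and Down's payoffs gives −6q + 7 = 2q + 4 ⇒ q = 3/8.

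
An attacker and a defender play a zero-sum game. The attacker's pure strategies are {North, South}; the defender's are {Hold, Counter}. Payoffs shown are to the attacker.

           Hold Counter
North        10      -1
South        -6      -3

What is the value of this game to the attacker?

-1

Row minima: North → -1, South → -6; maximin = -1.
Column maxima: Hold → 10, Counter → -1; minimax = -1.
Since maximin = minimax = -1, there is a saddle point and the value is -1.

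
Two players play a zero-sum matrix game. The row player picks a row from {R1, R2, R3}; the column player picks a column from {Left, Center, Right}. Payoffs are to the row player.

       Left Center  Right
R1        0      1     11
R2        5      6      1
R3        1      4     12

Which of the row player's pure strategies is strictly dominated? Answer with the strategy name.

R1

R3 gives a strictly higher payoff than R1 against every column: 1 > 0, 4 > 1, 12 > 11.
So R1 is strictly dominated and the row player never plays it.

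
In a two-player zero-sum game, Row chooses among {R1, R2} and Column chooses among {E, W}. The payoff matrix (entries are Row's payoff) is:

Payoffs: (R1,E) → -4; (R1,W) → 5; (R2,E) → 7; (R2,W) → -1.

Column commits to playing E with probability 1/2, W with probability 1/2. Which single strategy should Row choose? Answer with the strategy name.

R2

Expected payoff of R1: (1/2)·(-4) + (1/2)·5 = 1/2.
Expected payoff of R2: (1/2)·7 + (1/2)·(-1) = 3.
The largest is 3, so Row's best response is R2.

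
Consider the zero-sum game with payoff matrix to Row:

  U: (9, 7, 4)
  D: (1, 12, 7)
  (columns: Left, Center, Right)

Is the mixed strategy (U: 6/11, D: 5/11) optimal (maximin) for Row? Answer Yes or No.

Against Left this mix gives (6/11)·9 + (5/11)·1 = 59/11.
Against Center this mix gives (6/11)·7 + (5/11)·12 = 102/11.
Against Right this mix gives (6/11)·4 + (5/11)·7 = 59/11.
All of Column's active replies (Left, Right) yield 59/11, and no column does worse for Row. The mix makes Column indifferent and guarantees 59/11, so it is optimal.

Yes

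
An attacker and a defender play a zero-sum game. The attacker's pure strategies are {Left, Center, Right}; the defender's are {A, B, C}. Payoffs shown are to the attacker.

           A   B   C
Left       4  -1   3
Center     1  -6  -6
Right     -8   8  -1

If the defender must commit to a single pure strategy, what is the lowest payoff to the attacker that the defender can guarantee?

Column maxima: A → 4, B → 8, C → 3.
The smallest of these is 3.

3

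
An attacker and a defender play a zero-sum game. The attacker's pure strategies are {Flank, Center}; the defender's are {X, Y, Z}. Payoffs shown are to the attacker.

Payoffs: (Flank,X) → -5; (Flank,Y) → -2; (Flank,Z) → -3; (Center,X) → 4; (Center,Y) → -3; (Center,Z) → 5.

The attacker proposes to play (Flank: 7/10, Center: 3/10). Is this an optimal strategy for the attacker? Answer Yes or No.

Against X this mix gives (7/10)·(-5) + (3/10)·4 = -23/10.
Against Y this mix gives (7/10)·(-2) + (3/10)·(-3) = -23/10.
Against Z this mix gives (7/10)·(-3) + (3/10)·5 = -3/5.
All of the defender's active replies (X, Y) yield -23/10, and no column does worse for the attacker. The mix makes the defender indifferent and guarantees -23/10, so it is optimal.

Yes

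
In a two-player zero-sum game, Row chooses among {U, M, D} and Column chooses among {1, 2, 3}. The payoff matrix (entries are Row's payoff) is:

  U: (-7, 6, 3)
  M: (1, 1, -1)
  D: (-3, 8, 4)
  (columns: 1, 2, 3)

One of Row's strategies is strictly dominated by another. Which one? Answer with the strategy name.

D gives a strictly higher payoff than U against every column: -3 > -7, 8 > 6, 4 > 3.
So U is strictly dominated and Row never plays it.

U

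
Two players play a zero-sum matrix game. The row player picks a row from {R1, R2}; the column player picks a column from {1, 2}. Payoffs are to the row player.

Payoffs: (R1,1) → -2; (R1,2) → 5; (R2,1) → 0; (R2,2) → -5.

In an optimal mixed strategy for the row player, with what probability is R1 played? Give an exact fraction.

5/12

Row minima: R1 → -2, R2 → -5; maximin = -2.
Column maxima: 1 → 0, 2 → 5; minimax = 0.
-2 ≠ 0, so there is no saddle point; optimal play is mixed.
Let the row player play R1 with probability p. Expected payoff against 1: (-2)p + 0(1−p) = −2p; against 2: 5p + (-5)(1−p) = 10p − 5.
Setting these equal: −2p = 10p − 5 ⇒ −12p = -5 ⇒ p = 5/12, and the value is (-2)·(5/12) = -5/6.
For the column player: with q = P(1), equating R1's and R2's payoffs gives −7q + 5 = 5q − 5 ⇒ q = 5/6.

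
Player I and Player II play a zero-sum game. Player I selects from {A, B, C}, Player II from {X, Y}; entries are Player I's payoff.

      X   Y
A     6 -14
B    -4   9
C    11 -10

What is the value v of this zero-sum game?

59/34

Row minima: A → -14, B → -4, C → -10; maximin = -4.
Column maxima: X → 11, Y → 9; minimax = 9.
-4 ≠ 9, so there is no saddle point; optimal play is mixed.
A is strictly dominated by C, so Player I never plays it.
On the remaining 2×2 (B, C vs X, Y):
Let Player I play B with probability p. Expected payoff against X: (-4)p + 11(1−p) = −15p + 11; against Y: 9p + (-10)(1−p) = 19p − 10.
Setting these equal: −15p + 11 = 19p − 10 ⇒ −34p = -21 ⇒ p = 21/34, and the value is (-15)·(21/34) + 11 = 59/34.
For Player II: with q = P(X), equating B's and C's payoffs gives −13q + 9 = 21q − 10 ⇒ q = 19/34.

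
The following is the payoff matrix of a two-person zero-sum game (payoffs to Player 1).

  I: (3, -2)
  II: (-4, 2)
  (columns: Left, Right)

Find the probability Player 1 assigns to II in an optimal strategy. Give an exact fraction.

Row minima: I → -2, II → -4; maximin = -2.
Column maxima: Left → 3, Right → 2; minimax = 2.
-2 ≠ 2, so there is no saddle point; optimal play is mixed.
Let Player 1 play I with probability p. Expected payoff against Left: 3p + (-4)(1−p) = 7p − 4; against Right: (-2)p + 2(1−p) = −4p + 2.
Setting these equal: 7p − 4 = −4p + 2 ⇒ 11p = 6 ⇒ p = 6/11, and the value is (7)·(6/11) − 4 = -2/11.
For Player 2: with q = P(Left), equating I's and II's payoffs gives 5q − 2 = −6q + 2 ⇒ q = 4/11.

5/11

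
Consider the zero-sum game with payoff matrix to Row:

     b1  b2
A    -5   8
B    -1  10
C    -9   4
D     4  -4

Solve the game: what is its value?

Row minima: A → -5, B → -1, C → -9, D → -4; maximin = -1.
Column maxima: b1 → 4, b2 → 10; minimax = 4.
-1 ≠ 4, so there is no saddle point; optimal play is mixed.
A is strictly dominated by B, so Row never plays it.
C is strictly dominated by B, so Row never plays it.
On the remaining 2×2 (B, D vs b1, b2):
Let Row play B with probability p. Expected payoff against b1: (-1)p + 4(1−p) = −5p + 4; against b2: 10p + (-4)(1−p) = 14p − 4.
Setting these equal: −5p + 4 = 14p − 4 ⇒ −19p = -8 ⇒ p = 8/19, and the value is (-5)·(8/19) + 4 = 36/19.
For Column: with q = P(b1), equating B's and D's payoffs gives −11q + 10 = 8q − 4 ⇒ q = 14/19.

36/19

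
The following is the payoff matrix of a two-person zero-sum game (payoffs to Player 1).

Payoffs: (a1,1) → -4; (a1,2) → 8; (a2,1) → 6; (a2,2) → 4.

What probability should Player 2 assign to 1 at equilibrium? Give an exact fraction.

Row minima: a1 → -4, a2 → 4; maximin = 4.
Column maxima: 1 → 6, 2 → 8; minimax = 6.
4 ≠ 6, so there is no saddle point; optimal play is mixed.
Let Player 1 play a1 with probability p. Expected payoff against 1: (-4)p + 6(1−p) = −10p + 6; against 2: 8p + 4(1−p) = 4p + 4.
Setting these equal: −10p + 6 = 4p + 4 ⇒ −14p = -2 ⇒ p = 1/7, and the value is (-10)·(1/7) + 6 = 32/7.
For Player 2: with q = P(1), equating a1's and a2's payoffs gives −12q + 8 = 2q + 4 ⇒ q = 2/7.

2/7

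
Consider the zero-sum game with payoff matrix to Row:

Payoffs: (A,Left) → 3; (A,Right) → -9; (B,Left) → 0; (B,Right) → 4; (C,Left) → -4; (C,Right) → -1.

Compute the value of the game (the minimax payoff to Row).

Row minima: A → -9, B → 0, C → -4; maximin = 0.
Column maxima: Left → 3, Right → 4; minimax = 3.
0 ≠ 3, so there is no saddle point; optimal play is mixed.
C is strictly dominated by B, so Row never plays it.
On the remaining 2×2 (A, B vs Left, Right):
Let Row play A with probability p. Expected payoff against Left: 3p + 0(1−p) = 3p; against Right: (-9)p + 4(1−p) = −13p + 4.
Setting these equal: 3p = −13p + 4 ⇒ 16p = 4 ⇒ p = 1/4, and the value is (3)·(1/4) = 3/4.
For Column: with q = P(Left), equating A's and B's payoffs gives 12q − 9 = −4q + 4 ⇒ q = 13/16.

3/4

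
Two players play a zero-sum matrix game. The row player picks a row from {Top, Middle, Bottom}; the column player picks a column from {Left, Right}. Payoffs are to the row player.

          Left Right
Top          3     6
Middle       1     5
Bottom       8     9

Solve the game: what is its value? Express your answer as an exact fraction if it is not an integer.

Row minima: Top → 3, Middle → 1, Bottom → 8; maximin = 8.
Column maxima: Left → 8, Right → 9; minimax = 8.
Since maximin = minimax = 8, there is a saddle point and the value is 8.

8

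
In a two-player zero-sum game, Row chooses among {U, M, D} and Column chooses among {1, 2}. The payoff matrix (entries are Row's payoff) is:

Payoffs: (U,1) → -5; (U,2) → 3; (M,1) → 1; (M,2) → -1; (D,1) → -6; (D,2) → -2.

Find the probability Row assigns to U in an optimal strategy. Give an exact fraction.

Row minima: U → -5, M → -1, D → -6; maximin = -1.
Column maxima: 1 → 1, 2 → 3; minimax = 1.
-1 ≠ 1, so there is no saddle point; optimal play is mixed.
D is strictly dominated by U, so Row never plays it.
On the remaining 2×2 (U, M vs 1, 2):
Let Row play U with probability p. Expected payoff against 1: (-5)p + 1(1−p) = −6p + 1; against 2: 3p + (-1)(1−p) = 4p − 1.
Setting these equal: −6p + 1 = 4p − 1 ⇒ −10p = -2 ⇒ p = 1/5, and the value is (-6)·(1/5) + 1 = -1/5.
For Column: with q = P(1), equating U's and M's payoffs gives −8q + 3 = 2q − 1 ⇒ q = 2/5.

1/5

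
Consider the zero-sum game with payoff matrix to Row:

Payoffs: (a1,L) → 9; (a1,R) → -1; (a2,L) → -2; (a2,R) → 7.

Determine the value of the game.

Row minima: a1 → -1, a2 → -2; maximin = -1.
Column maxima: L → 9, R → 7; minimax = 7.
-1 ≠ 7, so there is no saddle point; optimal play is mixed.
Let Row play a1 with probability p. Expected payoff against L: 9p + (-2)(1−p) = 11p − 2; against R: (-1)p + 7(1−p) = −8p + 7.
Setting these equal: 11p − 2 = −8p + 7 ⇒ 19p = 9 ⇒ p = 9/19, and the value is (11)·(9/19) − 2 = 61/19.
For Column: with q = P(L), equating a1's and a2's payoffs gives 10q − 1 = −9q + 7 ⇒ q = 8/19.

61/19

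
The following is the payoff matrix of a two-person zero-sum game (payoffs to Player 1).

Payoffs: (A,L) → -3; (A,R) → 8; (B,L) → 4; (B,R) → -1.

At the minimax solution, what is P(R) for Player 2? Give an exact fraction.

7/16

Row minima: A → -3, B → -1; maximin = -1.
Column maxima: L → 4, R → 8; minimax = 4.
-1 ≠ 4, so there is no saddle point; optimal play is mixed.
Let Player 1 play A with probability p. Expected payoff against L: (-3)p + 4(1−p) = −7p + 4; against R: 8p + (-1)(1−p) = 9p − 1.
Setting these equal: −7p + 4 = 9p − 1 ⇒ −16p = -5 ⇒ p = 5/16, and the value is (-7)·(5/16) + 4 = 29/16.
For Player 2: with q = P(L), equating A's and B's payoffs gives −11q + 8 = 5q − 1 ⇒ q = 9/16.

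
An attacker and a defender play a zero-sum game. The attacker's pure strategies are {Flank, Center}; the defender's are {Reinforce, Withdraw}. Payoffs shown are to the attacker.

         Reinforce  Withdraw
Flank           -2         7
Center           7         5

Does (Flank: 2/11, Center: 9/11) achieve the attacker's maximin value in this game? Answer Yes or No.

Yes

Against Reinforce this mix gives (2/11)·(-2) + (9/11)·7 = 59/11.
Against Withdraw this mix gives (2/11)·7 + (9/11)·5 = 59/11.
All of the defender's active replies (Reinforce, Withdraw) yield 59/11, and no column does worse for the attacker. The mix makes the defender indifferent and guarantees 59/11, so it is optimal.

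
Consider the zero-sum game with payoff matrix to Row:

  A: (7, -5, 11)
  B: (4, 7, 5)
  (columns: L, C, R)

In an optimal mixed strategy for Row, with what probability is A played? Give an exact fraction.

Row minima: A → -5, B → 4; maximin = 4.
Column maxima: L → 7, C → 7, R → 11; minimax = 7.
4 ≠ 7, so there is no saddle point; optimal play is mixed.
R is strictly dominated by L (it gives Row strictly more in every row), so Column never plays it.
On the remaining 2×2 (A, B vs L, C):
Let Row play A with probability p. Expected payoff against L: 7p + 4(1−p) = 3p + 4; against C: (-5)p + 7(1−p) = −12p + 7.
Setting these equal: 3p + 4 = −12p + 7 ⇒ 15p = 3 ⇒ p = 1/5, and the value is (3)·(1/5) + 4 = 23/5.
For Column: with q = P(L), equating A's and B's payoffs gives 12q − 5 = −3q + 7 ⇒ q = 4/5.

1/5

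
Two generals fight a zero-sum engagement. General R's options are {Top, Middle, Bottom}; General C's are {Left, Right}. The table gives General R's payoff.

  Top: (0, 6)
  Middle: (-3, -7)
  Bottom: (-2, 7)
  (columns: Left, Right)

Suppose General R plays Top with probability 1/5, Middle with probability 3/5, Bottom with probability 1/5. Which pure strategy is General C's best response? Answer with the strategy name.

Left

If General C plays Left, General R's expected payoff is (1/5)·0 + (3/5)·(-3) + (1/5)·(-2) = -11/5.
If General C plays Right, General R's expected payoff is (1/5)·6 + (3/5)·(-7) + (1/5)·7 = -8/5.
General C minimizes General R's payoff; the smallest is -11/5, so the best response is Left.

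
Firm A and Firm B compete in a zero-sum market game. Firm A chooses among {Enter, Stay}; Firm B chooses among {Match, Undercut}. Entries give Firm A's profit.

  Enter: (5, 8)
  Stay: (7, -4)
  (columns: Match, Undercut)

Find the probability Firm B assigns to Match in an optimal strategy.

Row minima: Enter → 5, Stay → -4; maximin = 5.
Column maxima: Match → 7, Undercut → 8; minimax = 7.
5 ≠ 7, so there is no saddle point; optimal play is mixed.
Let Firm A play Enter with probability p. Expected payoff against Match: 5p + 7(1−p) = −2p + 7; against Undercut: 8p + (-4)(1−p) = 12p − 4.
Setting these equal: −2p + 7 = 12p − 4 ⇒ −14p = -11 ⇒ p = 11/14, and the value is (-2)·(11/14) + 7 = 38/7.
For Firm B: with q = P(Match), equating Enter's and Stay's payoffs gives −3q + 8 = 11q − 4 ⇒ q = 6/7.

6/7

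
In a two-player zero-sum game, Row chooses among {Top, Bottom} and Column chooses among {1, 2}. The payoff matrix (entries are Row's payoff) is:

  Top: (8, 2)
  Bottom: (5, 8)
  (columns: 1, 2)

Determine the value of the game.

Row minima: Top → 2, Bottom → 5; maximin = 5.
Column maxima: 1 → 8, 2 → 8; minimax = 8.
5 ≠ 8, so there is no saddle point; optimal play is mixed.
Let Row play Top with probability p. Expected payoff against 1: 8p + 5(1−p) = 3p + 5; against 2: 2p + 8(1−p) = −6p + 8.
Setting these equal: 3p + 5 = −6p + 8 ⇒ 9p = 3 ⇒ p = 1/3, and the value is (3)·(1/3) + 5 = 6.
For Column: with q = P(1), equating Top's and Bottom's payoffs gives 6q + 2 = −3q + 8 ⇒ q = 2/3.

6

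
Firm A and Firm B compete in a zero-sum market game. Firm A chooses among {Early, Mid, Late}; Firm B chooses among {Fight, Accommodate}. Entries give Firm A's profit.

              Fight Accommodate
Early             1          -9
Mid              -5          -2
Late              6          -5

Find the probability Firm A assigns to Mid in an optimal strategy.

11/14

Row minima: Early → -9, Mid → -5, Late → -5; maximin = -5.
Column maxima: Fight → 6, Accommodate → -2; minimax = -2.
-5 ≠ -2, so there is no saddle point; optimal play is mixed.
Early is strictly dominated by Late, so Firm A never plays it.
On the remaining 2×2 (Mid, Late vs Fight, Accommodate):
Let Firm A play Mid with probability p. Expected payoff against Fight: (-5)p + 6(1−p) = −11p + 6; against Accommodate: (-2)p + (-5)(1−p) = 3p − 5.
Setting these equal: −11p + 6 = 3p − 5 ⇒ −14p = -11 ⇒ p = 11/14, and the value is (-11)·(11/14) + 6 = -37/14.
For Firm B: with q = P(Fight), equating Mid's and Late's payoffs gives −3q − 2 = 11q − 5 ⇒ q = 3/14.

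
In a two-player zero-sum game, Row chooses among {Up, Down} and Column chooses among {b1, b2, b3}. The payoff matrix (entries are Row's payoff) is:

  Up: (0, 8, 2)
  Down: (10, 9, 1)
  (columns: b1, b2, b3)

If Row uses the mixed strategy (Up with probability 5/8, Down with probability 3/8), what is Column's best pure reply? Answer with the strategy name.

b3

If Column plays b1, Row's expected payoff is (5/8)·0 + (3/8)·10 = 15/4.
If Column plays b2, Row's expected payoff is (5/8)·8 + (3/8)·9 = 67/8.
If Column plays b3, Row's expected payoff is (5/8)·2 + (3/8)·1 = 13/8.
Column minimizes Row's payoff; the smallest is 13/8, so the best response is b3.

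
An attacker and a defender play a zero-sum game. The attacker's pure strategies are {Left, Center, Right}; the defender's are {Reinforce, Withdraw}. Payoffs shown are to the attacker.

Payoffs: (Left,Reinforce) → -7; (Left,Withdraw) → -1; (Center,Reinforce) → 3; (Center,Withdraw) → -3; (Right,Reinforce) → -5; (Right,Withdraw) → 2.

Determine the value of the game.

Row minima: Left → -7, Center → -3, Right → -5; maximin = -3.
Column maxima: Reinforce → 3, Withdraw → 2; minimax = 2.
-3 ≠ 2, so there is no saddle point; optimal play is mixed.
Left is strictly dominated by Right, so the attacker never plays it.
On the remaining 2×2 (Center, Right vs Reinforce, Withdraw):
Let the attacker play Center with probability p. Expected payoff against Reinforce: 3p + (-5)(1−p) = 8p − 5; against Withdraw: (-3)p + 2(1−p) = −5p + 2.
Setting these equal: 8p − 5 = −5p + 2 ⇒ 13p = 7 ⇒ p = 7/13, and the value is (8)·(7/13) − 5 = -9/13.
For the defender: with q = P(Reinforce), equating Center's and Right's payoffs gives 6q − 3 = −7q + 2 ⇒ q = 5/13.

-9/13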